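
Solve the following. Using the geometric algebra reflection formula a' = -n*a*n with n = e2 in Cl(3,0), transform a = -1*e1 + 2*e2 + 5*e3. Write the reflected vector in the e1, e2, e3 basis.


Reflection formula: a' = -n*a*n, with n = e2 (unit vector, n^2 = 1).
For reflection through hyperplane perp to e2:
The component along e2 flips sign, others stay.
a = (-1, 2, 5)
a' = (-1, -2, 5)
a' = -1*e1 - 2*e2 + 5*e3


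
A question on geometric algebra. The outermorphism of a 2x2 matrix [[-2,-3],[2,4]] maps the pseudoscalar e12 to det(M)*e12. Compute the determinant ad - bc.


The outermorphism of a linear map f sends e1^e2 to f(e1)^f(e2).
f(e1) = -2*e1 + 2*e2
f(e2) = -3*e1 + 4*e2
f(e1) ^ f(e2) = (-2*e1 + 2*e2) ^ (-3*e1 + 4*e2)
= (-2)*4*e12 + 2*(-3)*e21
= (-8 - (-6))*e12
= -2*e12
Coefficient = -2


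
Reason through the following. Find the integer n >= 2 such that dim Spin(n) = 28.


dim Spin(n) = dim so(n) = n(n-1)/2.
Solve n(n-1)/2 = 28, i.e. n^2 - n - 56 = 0.
Discriminant = 1 + 8*28 = 225
n = (1 + sqrt(225))/2 = (1 + 15)/2 = 8


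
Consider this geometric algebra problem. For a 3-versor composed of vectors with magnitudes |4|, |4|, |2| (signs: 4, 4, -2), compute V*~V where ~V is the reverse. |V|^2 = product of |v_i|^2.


Each vector v_i has |v_i|^2 = s_i^2
Squared scales: 4^2 = 16, 4^2 = 16, (-2)^2 = 4
|V|^2 = 16 * 16 * 4
= 1024


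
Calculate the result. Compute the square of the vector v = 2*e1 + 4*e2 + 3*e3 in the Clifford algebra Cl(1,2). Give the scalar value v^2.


v^2 = sum of c_i^2 * e_i^2
Positive signature terms (e_i^2 = +1): 2^2 = 4
Negative signature terms (e_j^2 = -1): 4^2 + 3^2 = 25
v^2 = 4 - 25 = -21


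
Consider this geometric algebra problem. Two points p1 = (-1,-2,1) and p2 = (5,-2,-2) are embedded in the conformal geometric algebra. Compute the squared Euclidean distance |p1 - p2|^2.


p1 - p2 = (-6, 0, 3)
|p1 - p2|^2 = (-6)^2 + 0^2 + 3^2
= 36 + 0 + 9
= 45


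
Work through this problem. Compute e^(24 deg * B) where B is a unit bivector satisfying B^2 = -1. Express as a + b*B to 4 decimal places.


For a unit bivector B with B^2 = -1, the exponential series gives
e^(theta*B) = cos(theta) + sin(theta)*B (the GA analogue of Euler's formula).
theta = 24 degrees = 0.418879 rad
cos(24 deg) = 0.9135
sin(24 deg) = 0.4067
exp(theta*B) = 0.9135 + 0.4067*B


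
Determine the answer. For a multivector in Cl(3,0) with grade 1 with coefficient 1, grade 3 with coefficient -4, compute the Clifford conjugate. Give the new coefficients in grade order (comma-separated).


Clifford conjugate sign for grade k: (-1)^(k(k+1)/2)
Grade 1: (-1)^(1*2/2) = (-1)^1 = -1, coeff 1 -> -1
Grade 3: (-1)^(3*4/2) = (-1)^6 = 1, coeff -4 -> -4
Conjugated coefficients: -1, -4


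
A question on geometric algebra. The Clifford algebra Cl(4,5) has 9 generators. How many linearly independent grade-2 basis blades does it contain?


Number of grade-k basis blades in Cl(p,q) with n = p + q is C(n, k).
n = 4 + 5 = 9
C(9, 2) = 9! / (2! * 7!)
= 362880 / (2 * 5040)
= 36


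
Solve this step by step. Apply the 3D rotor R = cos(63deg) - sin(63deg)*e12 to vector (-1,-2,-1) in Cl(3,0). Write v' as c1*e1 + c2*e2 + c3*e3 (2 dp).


Rotor R = cos(63deg) - sin(63deg)*e12
Rotation angle theta = 2 * 63 = 126 degrees in the e12 plane (e1 -> e2).
The component perpendicular to the plane (e3) is invariant: v'_3 = v3 = -1.00
cos(126deg) = -0.5878, sin(126deg) = 0.8090
v'_1 = v1*cos(theta) - v2*sin(theta) = -1*(-0.5878) - (-2)*0.8090 = 2.21
v'_2 = v1*sin(theta) + v2*cos(theta) = -1*0.8090 + (-2)*(-0.5878) = 0.37
v' = 2.21*e1 + 0.37*e2 - 1.00*e3


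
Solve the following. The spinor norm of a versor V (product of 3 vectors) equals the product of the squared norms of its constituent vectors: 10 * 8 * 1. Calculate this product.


Spinor norm N(V) = |v1|^2 * |v2|^2 * ... * |v3|^2
= 10 * 8 * 1
Running product: 10, 80, 80
N(V) = 80


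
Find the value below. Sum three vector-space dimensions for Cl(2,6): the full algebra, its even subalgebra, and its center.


n = 2 + 6 = 8
Total dim = 2^8 = 256
Even subalgebra dim = 2^7 = 128
n is even, so center dim = 1
Sum = 256 + 128 + 1 = 385


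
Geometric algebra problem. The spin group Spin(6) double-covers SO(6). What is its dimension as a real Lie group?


Spin(n) double-covers SO(n); both have Lie algebra so(n) of dimension n(n-1)/2.
n = 6
n(n-1) = 6 * 5 = 30
dim Spin(6) = 30/2 = 15


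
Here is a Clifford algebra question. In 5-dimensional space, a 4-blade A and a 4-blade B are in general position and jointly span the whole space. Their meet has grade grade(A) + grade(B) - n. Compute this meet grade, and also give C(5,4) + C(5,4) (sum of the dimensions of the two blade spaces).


Meet grade = grade(A) + grade(B) - n
= 4 + 4 - 5 = 3
C(5,4) = 5
C(5,4) = 5
dim_A + dim_B = 5 + 5 = 10


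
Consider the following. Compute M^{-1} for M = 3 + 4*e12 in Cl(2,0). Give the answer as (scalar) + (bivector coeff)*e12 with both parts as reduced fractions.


M = 3 + 4*e12, where e12^2 = -1.
Since M commutes with its reverse ~M = a - b*e12, M * ~M = a^2 - b^2*e12^2 = a^2 + b^2.
So M^{-1} = ~M / (a^2 + b^2) = (a - b*e12)/(a^2 + b^2).
a^2 + b^2 = 9 + 16 = 25
Scalar part = 3/25 = 3/25
Bivector coeff = -4/25 = -4/25
M^{-1} = 3/25 - 4/25*e12


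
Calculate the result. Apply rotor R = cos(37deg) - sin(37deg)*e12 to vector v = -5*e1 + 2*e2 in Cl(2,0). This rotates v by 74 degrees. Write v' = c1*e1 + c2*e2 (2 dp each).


Rotor R = cos(37deg) - sin(37deg)*e12
Rotation angle theta = 2 * 37 = 74 degrees
v' = R*v*~R rotates v by theta.
cos(74deg) = 0.2756, sin(74deg) = 0.9613
v'_1 = -5*cos(74deg) - 2*sin(74deg)
= -5*0.2756 - 2*0.9613
= -3.30
v'_2 = -5*sin(74deg) + 2*cos(74deg)
= -5*0.9613 + 2*0.2756
= -4.26
v' = -3.30*e1 - 4.26*e2


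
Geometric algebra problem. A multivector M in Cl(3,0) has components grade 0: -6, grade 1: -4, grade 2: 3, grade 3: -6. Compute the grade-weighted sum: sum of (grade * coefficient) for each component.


Grade-weighted sum = sum of grade_k * coefficient_k
0*(-6) = 0
1*(-4) = -4
2*3 = 6
3*(-6) = -18
Total = 0 + (-4) + 6 + (-18) = -16


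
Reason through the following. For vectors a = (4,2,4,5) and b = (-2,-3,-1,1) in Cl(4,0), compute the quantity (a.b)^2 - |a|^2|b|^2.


a . b = 4*(-2) + 2*(-3) + 4*(-1) + 5*1
= -8 + (-6) + (-4) + 5 = -13
|a|^2 = 4^2 + 2^2 + 4^2 + 5^2 = 61
|b|^2 = (-2)^2 + (-3)^2 + (-1)^2 + 1^2 = 15
(a.b)^2 = (-13)^2 = 169
|a|^2 * |b|^2 = 61 * 15 = 915
Result = 169 - 915 = -746


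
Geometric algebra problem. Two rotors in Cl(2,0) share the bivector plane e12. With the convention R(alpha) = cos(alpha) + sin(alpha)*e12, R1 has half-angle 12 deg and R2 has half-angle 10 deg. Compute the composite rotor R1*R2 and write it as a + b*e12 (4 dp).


Same-plane rotors commute and their half-angles add:
R1*R2 = cos(a1 + a2) + sin(a1 + a2)*e12.
a1 + a2 = 12 + 10 = 22 deg
cos(22 deg) = 0.9272
sin(22 deg) = 0.3746
R1*R2 = 0.9272 + 0.3746*e12


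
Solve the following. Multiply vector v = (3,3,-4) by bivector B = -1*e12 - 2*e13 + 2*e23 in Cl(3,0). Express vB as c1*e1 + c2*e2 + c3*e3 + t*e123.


vB has grade-1 (vector) and grade-3 (trivector) parts: vB = (v _| B) + (v ^ B).
Vector part <vB>_1:
  e1: -v2*b12 - v3*b13 = -(3)*(-1) - (-4)*(-2) = -5
  e2: v1*b12 - v3*b23 = (3)*(-1) - (-4)*(2) = 5
  e3: v1*b13 + v2*b23 = (3)*(-2) + (3)*(2) = 0
Trivector part <vB>_3:
  e123: v1*b23 - v2*b13 + v3*b12 = (3)*(2) - (3)*(-2) + (-4)*(-1) = 16
vB = -5*e1 + 5*e2 + 0*e3 + 16*e123


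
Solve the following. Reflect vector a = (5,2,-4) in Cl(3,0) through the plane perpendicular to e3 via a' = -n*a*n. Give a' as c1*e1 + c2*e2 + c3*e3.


Reflection formula: a' = -n*a*n, with n = e3 (unit vector, n^2 = 1).
For reflection through hyperplane perp to e3:
The component along e3 flips sign, others stay.
a = (5, 2, -4)
a' = (5, 2, 4)
a' = 5*e1 + 2*e2 + 4*e3


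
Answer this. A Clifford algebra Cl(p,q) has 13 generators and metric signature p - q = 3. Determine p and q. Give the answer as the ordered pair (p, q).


We need p + q = 13 and p - q = 3.
Adding: 2p = 13 + 3 = 16, so p = 8.
Then q = 13 - 8 = 5.
(p, q) = (8, 5)


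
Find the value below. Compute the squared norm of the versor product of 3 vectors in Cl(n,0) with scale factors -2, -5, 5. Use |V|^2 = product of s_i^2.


Each vector v_i has |v_i|^2 = s_i^2
Squared scales: (-2)^2 = 4, (-5)^2 = 25, 5^2 = 25
|V|^2 = 4 * 25 * 25
= 2500


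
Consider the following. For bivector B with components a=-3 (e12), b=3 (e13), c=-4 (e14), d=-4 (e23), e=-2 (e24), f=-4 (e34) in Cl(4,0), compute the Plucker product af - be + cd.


Plucker relation: af - be + cd
a*f = (-3)*(-4) = 12
b*e = 3*(-2) = -6
c*d = (-4)*(-4) = 16
af - be + cd = 12 - (-6) + 16
= 34


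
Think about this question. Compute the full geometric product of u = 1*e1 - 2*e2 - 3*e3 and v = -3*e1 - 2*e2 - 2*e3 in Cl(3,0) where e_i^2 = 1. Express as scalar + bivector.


In Cl(3,0): e_i^2 = 1, e_ie_j = -e_je_i for i != j.
Scalar part = u . v = 1*(-3) + (-2)*(-2) + (-3)*(-2)
= -3 + 4 + 6 = 7
e12 coeff = 1*(-2) - (-2)*(-3) = -2 - 6 = -8
e13 coeff = 1*(-2) - (-3)*(-3) = -2 - 9 = -11
e23 coeff = (-2)*(-2) - (-3)*(-2) = 4 - 6 = -2
uv = 7 - 8*e12 - 11*e13 - 2*e23


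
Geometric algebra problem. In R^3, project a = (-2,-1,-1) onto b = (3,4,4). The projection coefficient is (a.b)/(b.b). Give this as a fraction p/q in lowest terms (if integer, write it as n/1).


Projection coefficient = (a . b) / (b . b)
a . b = (-2)*3 + (-1)*4 + (-1)*4
= -6 + (-4) + (-4) = -14
b . b = 3^2 + 4^2 + 4^2
= 9 + 16 + 16 = 41
Coefficient = -14/41
In lowest terms: -14/41


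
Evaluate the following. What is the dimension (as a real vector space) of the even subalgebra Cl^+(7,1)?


Even subalgebra dimension = 2^(n-1)
n = 7 + 1 = 8
2^(8 - 1) = 2^7 = 128
Verification: sum of C(8,k) for even k = 1 + 28 + 70 + 28 + 1 = 128
Result = 128


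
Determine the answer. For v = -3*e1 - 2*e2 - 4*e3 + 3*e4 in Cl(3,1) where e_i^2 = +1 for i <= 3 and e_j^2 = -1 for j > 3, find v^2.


v^2 = sum of c_i^2 * e_i^2
Positive signature terms (e_i^2 = +1): (-3)^2 + (-2)^2 + (-4)^2 = 29
Negative signature terms (e_j^2 = -1): 3^2 = 9
v^2 = 29 - 9 = 20


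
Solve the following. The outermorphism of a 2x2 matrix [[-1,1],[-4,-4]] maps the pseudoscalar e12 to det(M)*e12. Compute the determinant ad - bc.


The outermorphism of a linear map f sends e1^e2 to f(e1)^f(e2).
f(e1) = -1*e1 - 4*e2
f(e2) = 1*e1 - 4*e2
f(e1) ^ f(e2) = (-1*e1 - 4*e2) ^ (1*e1 - 4*e2)
= (-1)*(-4)*e12 + (-4)*1*e21
= (4 - (-4))*e12
= 8*e12
Coefficient = 8


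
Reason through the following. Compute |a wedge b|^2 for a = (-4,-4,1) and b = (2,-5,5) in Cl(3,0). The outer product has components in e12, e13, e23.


a wedge b = (a1*b2 - a2*b1)*e12 + (a1*b3 - a3*b1)*e13 + (a2*b3 - a3*b2)*e23
e12 coeff: (-4)*(-5) - (-4)*2 = 20 - (-8) = 28
e13 coeff: (-4)*5 - 1*2 = -20 - 2 = -22
e23 coeff: (-4)*5 - 1*(-5) = -20 - (-5) = -15
|a wedge b|^2 = 28^2 + (-22)^2 + (-15)^2
= 784 + 484 + 225
= 1493


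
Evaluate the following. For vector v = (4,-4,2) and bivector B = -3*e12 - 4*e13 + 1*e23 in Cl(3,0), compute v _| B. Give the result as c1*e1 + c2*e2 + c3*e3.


Left contraction v _| B = <vB>_1 (grade-1 part of the geometric product vB).
Using e1_|e12 = e2, e2_|e12 = -e1, e1_|e13 = e3, e3_|e13 = -e1, e2_|e23 = e3, e3_|e23 = -e2:
e1 coeff: -v2*b12 - v3*b13 = -(-4)*(-3) - (2)*(-4) = -4
e2 coeff: v1*b12 - v3*b23 = (4)*(-3) - (2)*(1) = -14
e3 coeff: v1*b13 + v2*b23 = (4)*(-4) + (-4)*(1) = -20
v _| B = -4*e1 - 14*e2 - 20*e3


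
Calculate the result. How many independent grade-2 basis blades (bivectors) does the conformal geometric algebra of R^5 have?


The conformal model of R^5 uses Cl(6,1) with m = 5 + 2 = 7 generators.
Number of grade-2 blades = C(m, 2) = C(7, 2)
= 7*6/2 = 21


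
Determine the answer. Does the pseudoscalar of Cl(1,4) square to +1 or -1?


The pseudoscalar I = e1...e_n (product of all n generators) of Cl(p,q) satisfies I^2 = (-1)^(q + n(n-1)/2).
p = 1, q = 4, n = p + q = 5
n(n-1)/2 = 5 * 4 / 2 = 10
Exponent = q + n(n-1)/2 = 4 + 10 = 14
I^2 = (-1)^14 = +1


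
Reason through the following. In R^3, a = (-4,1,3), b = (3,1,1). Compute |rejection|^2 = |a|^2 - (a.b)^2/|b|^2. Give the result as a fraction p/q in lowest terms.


|a|^2 = (-4)^2 + 1^2 + 3^2 = 26
|b|^2 = 3^2 + 1^2 + 1^2 = 11
a . b = (-4)*3 + 1*1 + 3*1 = -8
(a.b)^2 = (-8)^2 = 64
|rej|^2 = 26 - 64/11
= (286 - 64)/11
= 222/11
In lowest terms: 222/11


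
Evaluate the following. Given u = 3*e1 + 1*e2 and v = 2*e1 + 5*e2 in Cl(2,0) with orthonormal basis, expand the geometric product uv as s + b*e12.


Expand: (3*e1 + 1*e2)(2*e1 + 5*e2)
= 3*2*e1e1 + 3*5*e1e2 + 1*2*e2e1 + 1*5*e2e2
Using e1^2 = e2^2 = 1, e2e1 = -e1e2:
Scalar part s = 3*2 + 1*5 = 6 + 5 = 11
Bivector part b = 3*5 - 1*2 = 15 - 2 = 13
uv = 11 + 13*e12


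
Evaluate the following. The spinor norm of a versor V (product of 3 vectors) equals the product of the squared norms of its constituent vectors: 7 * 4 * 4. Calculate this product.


Spinor norm N(V) = |v1|^2 * |v2|^2 * ... * |v3|^2
= 7 * 4 * 4
Running product: 7, 28, 112
N(V) = 112


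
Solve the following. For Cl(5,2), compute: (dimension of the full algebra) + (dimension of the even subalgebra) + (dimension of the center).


n = 5 + 2 = 7
Total dim = 2^7 = 128
Even subalgebra dim = 2^6 = 64
n is odd, so center dim = 2
Sum = 128 + 64 + 2 = 194


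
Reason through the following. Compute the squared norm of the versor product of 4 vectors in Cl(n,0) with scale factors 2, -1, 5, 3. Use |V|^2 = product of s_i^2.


Each vector v_i has |v_i|^2 = s_i^2
Squared scales: 2^2 = 4, (-1)^2 = 1, 5^2 = 25, 3^2 = 9
|V|^2 = 4 * 1 * 25 * 9
= 900


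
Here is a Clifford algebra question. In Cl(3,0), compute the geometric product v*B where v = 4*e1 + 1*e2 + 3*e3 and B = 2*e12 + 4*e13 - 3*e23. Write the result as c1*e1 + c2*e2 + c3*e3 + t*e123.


vB has grade-1 (vector) and grade-3 (trivector) parts: vB = (v _| B) + (v ^ B).
Vector part <vB>_1:
  e1: -v2*b12 - v3*b13 = -(1)*(2) - (3)*(4) = -14
  e2: v1*b12 - v3*b23 = (4)*(2) - (3)*(-3) = 17
  e3: v1*b13 + v2*b23 = (4)*(4) + (1)*(-3) = 13
Trivector part <vB>_3:
  e123: v1*b23 - v2*b13 + v3*b12 = (4)*(-3) - (1)*(4) + (3)*(2) = -10
vB = -14*e1 + 17*e2 + 13*e3 - 10*e123


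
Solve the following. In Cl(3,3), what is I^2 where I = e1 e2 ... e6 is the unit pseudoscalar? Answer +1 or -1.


The pseudoscalar I = e1...e_n (product of all n generators) of Cl(p,q) satisfies I^2 = (-1)^(q + n(n-1)/2).
p = 3, q = 3, n = p + q = 6
n(n-1)/2 = 6 * 5 / 2 = 15
Exponent = q + n(n-1)/2 = 3 + 15 = 18
I^2 = (-1)^18 = +1


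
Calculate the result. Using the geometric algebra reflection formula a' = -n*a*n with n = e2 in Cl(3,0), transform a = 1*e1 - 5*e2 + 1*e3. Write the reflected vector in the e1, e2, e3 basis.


Reflection formula: a' = -n*a*n, with n = e2 (unit vector, n^2 = 1).
For reflection through hyperplane perp to e2:
The component along e2 flips sign, others stay.
a = (1, -5, 1)
a' = (1, 5, 1)
a' = 1*e1 + 5*e2 + 1*e3


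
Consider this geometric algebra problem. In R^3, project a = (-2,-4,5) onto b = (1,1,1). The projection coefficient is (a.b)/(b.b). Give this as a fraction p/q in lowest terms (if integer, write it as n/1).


Projection coefficient = (a . b) / (b . b)
a . b = (-2)*1 + (-4)*1 + 5*1
= -2 + (-4) + 5 = -1
b . b = 1^2 + 1^2 + 1^2
= 1 + 1 + 1 = 3
Coefficient = -1/3
In lowest terms: -1/3


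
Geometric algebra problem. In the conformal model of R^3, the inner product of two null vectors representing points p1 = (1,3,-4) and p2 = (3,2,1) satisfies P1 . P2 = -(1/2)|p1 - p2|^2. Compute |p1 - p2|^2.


p1 - p2 = (-2, 1, -5)
|p1 - p2|^2 = (-2)^2 + 1^2 + (-5)^2
= 4 + 1 + 25
= 30


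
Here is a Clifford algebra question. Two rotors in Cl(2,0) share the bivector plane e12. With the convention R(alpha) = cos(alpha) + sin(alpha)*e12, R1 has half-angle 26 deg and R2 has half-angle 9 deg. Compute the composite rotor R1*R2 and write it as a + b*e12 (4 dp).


Same-plane rotors commute and their half-angles add:
R1*R2 = cos(a1 + a2) + sin(a1 + a2)*e12.
a1 + a2 = 26 + 9 = 35 deg
cos(35 deg) = 0.8192
sin(35 deg) = 0.5736
R1*R2 = 0.8192 + 0.5736*e12


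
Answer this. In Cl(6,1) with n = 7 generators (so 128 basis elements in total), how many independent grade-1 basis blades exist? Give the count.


Number of grade-k basis blades in Cl(p,q) with n = p + q is C(n, k).
n = 6 + 1 = 7
C(7, 1) = 7! / (1! * 6!)
= 5040 / (1 * 720)
= 7


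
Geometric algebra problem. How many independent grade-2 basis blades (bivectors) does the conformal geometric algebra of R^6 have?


The conformal model of R^6 uses Cl(7,1) with m = 6 + 2 = 8 generators.
Number of grade-2 blades = C(m, 2) = C(8, 2)
= 8*7/2 = 28


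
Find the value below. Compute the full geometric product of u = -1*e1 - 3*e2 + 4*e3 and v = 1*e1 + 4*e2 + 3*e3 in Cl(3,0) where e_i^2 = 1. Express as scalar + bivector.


In Cl(3,0): e_i^2 = 1, e_ie_j = -e_je_i for i != j.
Scalar part = u . v = (-1)*1 + (-3)*4 + 4*3
= -1 + (-12) + 12 = -1
e12 coeff = (-1)*4 - (-3)*1 = -4 - (-3) = -1
e13 coeff = (-1)*3 - 4*1 = -3 - 4 = -7
e23 coeff = (-3)*3 - 4*4 = -9 - 16 = -25
uv = -1 - 1*e12 - 7*e13 - 25*e23


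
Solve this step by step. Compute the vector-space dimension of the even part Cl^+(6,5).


Even subalgebra dimension = 2^(n-1)
n = 6 + 5 = 11
2^(11 - 1) = 2^10 = 1024
Verification: sum of C(11,k) for even k = 1 + 55 + 330 + 462 + 165 + 11 = 1024
Result = 1024


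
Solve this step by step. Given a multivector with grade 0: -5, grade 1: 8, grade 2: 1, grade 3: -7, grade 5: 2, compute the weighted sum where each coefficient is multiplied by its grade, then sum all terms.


Grade-weighted sum = sum of grade_k * coefficient_k
0*(-5) = 0
1*8 = 8
2*1 = 2
3*(-7) = -21
5*2 = 10
Total = 0 + 8 + 2 + (-21) + 10 = -1


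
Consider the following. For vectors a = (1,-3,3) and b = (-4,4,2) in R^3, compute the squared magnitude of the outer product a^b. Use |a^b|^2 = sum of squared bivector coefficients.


a wedge b = (a1*b2 - a2*b1)*e12 + (a1*b3 - a3*b1)*e13 + (a2*b3 - a3*b2)*e23
e12 coeff: 1*4 - (-3)*(-4) = 4 - 12 = -8
e13 coeff: 1*2 - 3*(-4) = 2 - (-12) = 14
e23 coeff: (-3)*2 - 3*4 = -6 - 12 = -18
|a wedge b|^2 = (-8)^2 + 14^2 + (-18)^2
= 64 + 196 + 324
= 584


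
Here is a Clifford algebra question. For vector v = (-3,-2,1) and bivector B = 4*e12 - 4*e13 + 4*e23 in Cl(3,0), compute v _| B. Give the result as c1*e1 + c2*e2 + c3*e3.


Left contraction v _| B = <vB>_1 (grade-1 part of the geometric product vB).
Using e1_|e12 = e2, e2_|e12 = -e1, e1_|e13 = e3, e3_|e13 = -e1, e2_|e23 = e3, e3_|e23 = -e2:
e1 coeff: -v2*b12 - v3*b13 = -(-2)*(4) - (1)*(-4) = 12
e2 coeff: v1*b12 - v3*b23 = (-3)*(4) - (1)*(4) = -16
e3 coeff: v1*b13 + v2*b23 = (-3)*(-4) + (-2)*(4) = 4
v _| B = 12*e1 - 16*e2 + 4*e3


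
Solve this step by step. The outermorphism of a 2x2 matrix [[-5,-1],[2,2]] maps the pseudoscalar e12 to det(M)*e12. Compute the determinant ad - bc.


The outermorphism of a linear map f sends e1^e2 to f(e1)^f(e2).
f(e1) = -5*e1 + 2*e2
f(e2) = -1*e1 + 2*e2
f(e1) ^ f(e2) = (-5*e1 + 2*e2) ^ (-1*e1 + 2*e2)
= (-5)*2*e12 + 2*(-1)*e21
= (-10 - (-2))*e12
= -8*e12
Coefficient = -8


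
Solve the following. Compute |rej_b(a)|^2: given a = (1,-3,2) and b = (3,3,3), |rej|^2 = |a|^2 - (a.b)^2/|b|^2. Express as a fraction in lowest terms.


|a|^2 = 1^2 + (-3)^2 + 2^2 = 14
|b|^2 = 3^2 + 3^2 + 3^2 = 27
a . b = 1*3 + (-3)*3 + 2*3 = 0
(a.b)^2 = 0^2 = 0
|rej|^2 = 14 - 0/27
= (378 - 0)/27
= 378/27
In lowest terms: 14/1


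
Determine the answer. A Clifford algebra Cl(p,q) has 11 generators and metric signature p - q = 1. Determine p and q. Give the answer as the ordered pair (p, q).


We need p + q = 11 and p - q = 1.
Adding: 2p = 11 + 1 = 12, so p = 6.
Then q = 11 - 6 = 5.
(p, q) = (6, 5)


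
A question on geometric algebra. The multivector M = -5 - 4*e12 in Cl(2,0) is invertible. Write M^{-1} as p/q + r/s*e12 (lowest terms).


M = -5 - 4*e12, where e12^2 = -1.
Since M commutes with its reverse ~M = a - b*e12, M * ~M = a^2 - b^2*e12^2 = a^2 + b^2.
So M^{-1} = ~M / (a^2 + b^2) = (a - b*e12)/(a^2 + b^2).
a^2 + b^2 = 25 + 16 = 41
Scalar part = -5/41 = -5/41
Bivector coeff = 4/41 = 4/41
M^{-1} = -5/41 + 4/41*e12


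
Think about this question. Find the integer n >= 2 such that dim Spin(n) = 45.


dim Spin(n) = dim so(n) = n(n-1)/2.
Solve n(n-1)/2 = 45, i.e. n^2 - n - 90 = 0.
Discriminant = 1 + 8*45 = 361
n = (1 + sqrt(361))/2 = (1 + 19)/2 = 10


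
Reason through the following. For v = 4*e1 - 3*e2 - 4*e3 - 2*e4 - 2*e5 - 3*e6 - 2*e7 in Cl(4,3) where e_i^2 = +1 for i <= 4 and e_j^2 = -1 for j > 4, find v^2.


v^2 = sum of c_i^2 * e_i^2
Positive signature terms (e_i^2 = +1): 4^2 + (-3)^2 + (-4)^2 + (-2)^2 = 45
Negative signature terms (e_j^2 = -1): (-2)^2 + (-3)^2 + (-2)^2 = 17
v^2 = 45 - 17 = 28


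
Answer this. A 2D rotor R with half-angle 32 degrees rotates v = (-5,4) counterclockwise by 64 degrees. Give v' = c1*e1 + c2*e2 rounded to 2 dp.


Rotor R = cos(32deg) - sin(32deg)*e12
Rotation angle theta = 2 * 32 = 64 degrees
v' = R*v*~R rotates v by theta.
cos(64deg) = 0.4384, sin(64deg) = 0.8988
v'_1 = -5*cos(64deg) - 4*sin(64deg)
= -5*0.4384 - 4*0.8988
= -5.79
v'_2 = -5*sin(64deg) + 4*cos(64deg)
= -5*0.8988 + 4*0.4384
= -2.74
v' = -5.79*e1 - 2.74*e2


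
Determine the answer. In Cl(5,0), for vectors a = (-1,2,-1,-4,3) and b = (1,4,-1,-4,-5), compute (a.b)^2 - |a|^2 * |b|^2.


a . b = (-1)*1 + 2*4 + (-1)*(-1) + (-4)*(-4) + 3*(-5)
= -1 + 8 + 1 + 16 + (-15) = 9
|a|^2 = (-1)^2 + 2^2 + (-1)^2 + (-4)^2 + 3^2 = 31
|b|^2 = 1^2 + 4^2 + (-1)^2 + (-4)^2 + (-5)^2 = 59
(a.b)^2 = 9^2 = 81
|a|^2 * |b|^2 = 31 * 59 = 1829
Result = 81 - 1829 = -1748


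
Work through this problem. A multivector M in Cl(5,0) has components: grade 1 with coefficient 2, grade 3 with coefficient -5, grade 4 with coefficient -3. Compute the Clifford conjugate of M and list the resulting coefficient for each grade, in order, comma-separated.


Clifford conjugate sign for grade k: (-1)^(k(k+1)/2)
Grade 1: (-1)^(1*2/2) = (-1)^1 = -1, coeff 2 -> -2
Grade 3: (-1)^(3*4/2) = (-1)^6 = 1, coeff -5 -> -5
Grade 4: (-1)^(4*5/2) = (-1)^10 = 1, coeff -3 -> -3
Conjugated coefficients: -2, -5, -3


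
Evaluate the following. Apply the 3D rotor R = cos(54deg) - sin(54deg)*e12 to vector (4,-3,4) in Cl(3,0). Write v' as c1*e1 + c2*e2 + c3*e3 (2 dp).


Rotor R = cos(54deg) - sin(54deg)*e12
Rotation angle theta = 2 * 54 = 108 degrees in the e12 plane (e1 -> e2).
The component perpendicular to the plane (e3) is invariant: v'_3 = v3 = 4.00
cos(108deg) = -0.3090, sin(108deg) = 0.9511
v'_1 = v1*cos(theta) - v2*sin(theta) = 4*(-0.3090) - (-3)*0.9511 = 1.62
v'_2 = v1*sin(theta) + v2*cos(theta) = 4*0.9511 + (-3)*(-0.3090) = 4.73
v' = 1.62*e1 + 4.73*e2 + 4.00*e3


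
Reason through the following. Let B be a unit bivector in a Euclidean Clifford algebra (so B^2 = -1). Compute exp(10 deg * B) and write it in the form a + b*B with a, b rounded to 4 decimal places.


For a unit bivector B with B^2 = -1, the exponential series gives
e^(theta*B) = cos(theta) + sin(theta)*B (the GA analogue of Euler's formula).
theta = 10 degrees = 0.174533 rad
cos(10 deg) = 0.9848
sin(10 deg) = 0.1736
exp(theta*B) = 0.9848 + 0.1736*B


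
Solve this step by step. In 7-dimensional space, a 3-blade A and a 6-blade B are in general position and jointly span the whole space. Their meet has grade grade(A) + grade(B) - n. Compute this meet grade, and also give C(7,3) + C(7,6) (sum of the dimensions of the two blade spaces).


Meet grade = grade(A) + grade(B) - n
= 3 + 6 - 7 = 2
C(7,3) = 35
C(7,6) = 7
dim_A + dim_B = 35 + 7 = 42


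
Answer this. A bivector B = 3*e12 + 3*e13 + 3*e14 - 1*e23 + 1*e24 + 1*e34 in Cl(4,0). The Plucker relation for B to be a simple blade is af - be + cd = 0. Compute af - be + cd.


Plucker relation: af - be + cd
a*f = 3*1 = 3
b*e = 3*1 = 3
c*d = 3*(-1) = -3
af - be + cd = 3 - 3 + (-3)
= -3


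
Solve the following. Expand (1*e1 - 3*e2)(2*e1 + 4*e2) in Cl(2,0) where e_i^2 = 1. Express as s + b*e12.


Expand: (1*e1 - 3*e2)(2*e1 + 4*e2)
= 1*2*e1e1 + 1*4*e1e2 + (-3)*2*e2e1 + (-3)*4*e2e2
Using e1^2 = e2^2 = 1, e2e1 = -e1e2:
Scalar part s = 1*2 + (-3)*4 = 2 + (-12) = -10
Bivector part b = 1*4 - (-3)*2 = 4 - (-6) = 10
uv = -10 + 10*e12


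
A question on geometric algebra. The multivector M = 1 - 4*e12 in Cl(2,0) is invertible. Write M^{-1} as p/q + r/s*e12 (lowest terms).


M = 1 - 4*e12, where e12^2 = -1.
Since M commutes with its reverse ~M = a - b*e12, M * ~M = a^2 - b^2*e12^2 = a^2 + b^2.
So M^{-1} = ~M / (a^2 + b^2) = (a - b*e12)/(a^2 + b^2).
a^2 + b^2 = 1 + 16 = 17
Scalar part = 1/17 = 1/17
Bivector coeff = 4/17 = 4/17
M^{-1} = 1/17 + 4/17*e12


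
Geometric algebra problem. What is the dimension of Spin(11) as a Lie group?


Spin(n) double-covers SO(n); both have Lie algebra so(n) of dimension n(n-1)/2.
n = 11
n(n-1) = 11 * 10 = 110
dim Spin(11) = 110/2 = 55


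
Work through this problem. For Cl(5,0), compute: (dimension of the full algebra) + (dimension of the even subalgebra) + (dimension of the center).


n = 5 + 0 = 5
Total dim = 2^5 = 32
Even subalgebra dim = 2^4 = 16
n is odd, so center dim = 2
Sum = 32 + 16 + 2 = 50


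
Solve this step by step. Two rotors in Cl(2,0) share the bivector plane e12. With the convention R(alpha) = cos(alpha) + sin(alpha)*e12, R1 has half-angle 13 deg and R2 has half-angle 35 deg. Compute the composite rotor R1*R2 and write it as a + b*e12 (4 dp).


Same-plane rotors commute and their half-angles add:
R1*R2 = cos(a1 + a2) + sin(a1 + a2)*e12.
a1 + a2 = 13 + 35 = 48 deg
cos(48 deg) = 0.6691
sin(48 deg) = 0.7431
R1*R2 = 0.6691 + 0.7431*e12


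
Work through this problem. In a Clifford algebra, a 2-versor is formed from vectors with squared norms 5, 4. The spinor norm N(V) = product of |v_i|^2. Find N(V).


Spinor norm N(V) = |v1|^2 * |v2|^2 * ... * |v2|^2
= 5 * 4
Running product: 5, 20
N(V) = 20


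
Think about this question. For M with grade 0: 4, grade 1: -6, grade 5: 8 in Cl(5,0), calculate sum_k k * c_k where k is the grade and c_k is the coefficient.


Grade-weighted sum = sum of grade_k * coefficient_k
0*4 = 0
1*(-6) = -6
5*8 = 40
Total = 0 + (-6) + 40 = 34


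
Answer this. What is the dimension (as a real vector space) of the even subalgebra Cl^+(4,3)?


Even subalgebra dimension = 2^(n-1)
n = 4 + 3 = 7
2^(7 - 1) = 2^6 = 64
Verification: sum of C(7,k) for even k = 1 + 21 + 35 + 7 = 64
Result = 64


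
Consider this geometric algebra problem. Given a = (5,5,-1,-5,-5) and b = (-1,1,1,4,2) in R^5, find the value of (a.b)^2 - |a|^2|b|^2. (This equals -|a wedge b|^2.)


a . b = 5*(-1) + 5*1 + (-1)*1 + (-5)*4 + (-5)*2
= -5 + 5 + (-1) + (-20) + (-10) = -31
|a|^2 = 5^2 + 5^2 + (-1)^2 + (-5)^2 + (-5)^2 = 101
|b|^2 = (-1)^2 + 1^2 + 1^2 + 4^2 + 2^2 = 23
(a.b)^2 = (-31)^2 = 961
|a|^2 * |b|^2 = 101 * 23 = 2323
Result = 961 - 2323 = -1362


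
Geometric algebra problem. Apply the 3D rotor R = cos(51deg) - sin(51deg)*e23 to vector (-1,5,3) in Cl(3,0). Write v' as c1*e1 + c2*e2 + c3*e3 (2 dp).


Rotor R = cos(51deg) - sin(51deg)*e23
Rotation angle theta = 2 * 51 = 102 degrees in the e23 plane (e2 -> e3).
The component perpendicular to the plane (e1) is invariant: v'_1 = v1 = -1.00
cos(102deg) = -0.2079, sin(102deg) = 0.9781
v'_2 = v2*cos(theta) - v3*sin(theta) = 5*(-0.2079) - 3*0.9781 = -3.97
v'_3 = v2*sin(theta) + v3*cos(theta) = 5*0.9781 + 3*(-0.2079) = 4.27
v' = -1.00*e1 - 3.97*e2 + 4.27*e3


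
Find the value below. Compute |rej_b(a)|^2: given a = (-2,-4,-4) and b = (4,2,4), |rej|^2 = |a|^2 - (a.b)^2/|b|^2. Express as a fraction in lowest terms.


|a|^2 = (-2)^2 + (-4)^2 + (-4)^2 = 36
|b|^2 = 4^2 + 2^2 + 4^2 = 36
a . b = (-2)*4 + (-4)*2 + (-4)*4 = -32
(a.b)^2 = (-32)^2 = 1024
|rej|^2 = 36 - 1024/36
= (1296 - 1024)/36
= 272/36
In lowest terms: 68/9


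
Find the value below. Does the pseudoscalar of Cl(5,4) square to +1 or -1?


The pseudoscalar I = e1...e_n (product of all n generators) of Cl(p,q) satisfies I^2 = (-1)^(q + n(n-1)/2).
p = 5, q = 4, n = p + q = 9
n(n-1)/2 = 9 * 8 / 2 = 36
Exponent = q + n(n-1)/2 = 4 + 36 = 40
I^2 = (-1)^40 = +1


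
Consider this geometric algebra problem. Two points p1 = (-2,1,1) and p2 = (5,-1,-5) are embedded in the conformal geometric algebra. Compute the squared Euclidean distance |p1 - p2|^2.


p1 - p2 = (-7, 2, 6)
|p1 - p2|^2 = (-7)^2 + 2^2 + 6^2
= 49 + 4 + 36
= 89


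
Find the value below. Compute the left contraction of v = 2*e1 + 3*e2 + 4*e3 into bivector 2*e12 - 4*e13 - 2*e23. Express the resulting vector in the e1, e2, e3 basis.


Left contraction v _| B = <vB>_1 (grade-1 part of the geometric product vB).
Using e1_|e12 = e2, e2_|e12 = -e1, e1_|e13 = e3, e3_|e13 = -e1, e2_|e23 = e3, e3_|e23 = -e2:
e1 coeff: -v2*b12 - v3*b13 = -(3)*(2) - (4)*(-4) = 10
e2 coeff: v1*b12 - v3*b23 = (2)*(2) - (4)*(-2) = 12
e3 coeff: v1*b13 + v2*b23 = (2)*(-4) + (3)*(-2) = -14
v _| B = 10*e1 + 12*e2 - 14*e3


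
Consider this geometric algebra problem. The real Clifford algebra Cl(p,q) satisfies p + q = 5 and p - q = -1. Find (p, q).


We need p + q = 5 and p - q = -1.
Adding: 2p = 5 + (-1) = 4, so p = 2.
Then q = 5 - 2 = 3.
(p, q) = (2, 3)


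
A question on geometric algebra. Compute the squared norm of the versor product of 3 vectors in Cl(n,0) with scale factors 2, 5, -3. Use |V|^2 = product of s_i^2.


Each vector v_i has |v_i|^2 = s_i^2
Squared scales: 2^2 = 4, 5^2 = 25, (-3)^2 = 9
|V|^2 = 4 * 25 * 9
= 900


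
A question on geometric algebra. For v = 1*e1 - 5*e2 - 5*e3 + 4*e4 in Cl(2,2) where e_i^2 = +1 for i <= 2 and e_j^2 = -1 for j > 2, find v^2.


v^2 = sum of c_i^2 * e_i^2
Positive signature terms (e_i^2 = +1): 1^2 + (-5)^2 = 26
Negative signature terms (e_j^2 = -1): (-5)^2 + 4^2 = 41
v^2 = 26 - 41 = -15


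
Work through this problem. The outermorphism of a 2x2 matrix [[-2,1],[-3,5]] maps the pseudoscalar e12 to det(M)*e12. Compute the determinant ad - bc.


The outermorphism of a linear map f sends e1^e2 to f(e1)^f(e2).
f(e1) = -2*e1 - 3*e2
f(e2) = 1*e1 + 5*e2
f(e1) ^ f(e2) = (-2*e1 - 3*e2) ^ (1*e1 + 5*e2)
= (-2)*5*e12 + (-3)*1*e21
= (-10 - (-3))*e12
= -7*e12
Coefficient = -7


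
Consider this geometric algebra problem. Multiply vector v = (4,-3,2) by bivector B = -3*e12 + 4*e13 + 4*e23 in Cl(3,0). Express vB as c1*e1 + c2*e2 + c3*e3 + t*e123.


vB has grade-1 (vector) and grade-3 (trivector) parts: vB = (v _| B) + (v ^ B).
Vector part <vB>_1:
  e1: -v2*b12 - v3*b13 = -(-3)*(-3) - (2)*(4) = -17
  e2: v1*b12 - v3*b23 = (4)*(-3) - (2)*(4) = -20
  e3: v1*b13 + v2*b23 = (4)*(4) + (-3)*(4) = 4
Trivector part <vB>_3:
  e123: v1*b23 - v2*b13 + v3*b12 = (4)*(4) - (-3)*(4) + (2)*(-3) = 22
vB = -17*e1 - 20*e2 + 4*e3 + 22*e123


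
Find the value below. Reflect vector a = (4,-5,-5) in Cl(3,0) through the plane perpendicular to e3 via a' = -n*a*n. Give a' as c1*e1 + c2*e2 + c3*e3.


Reflection formula: a' = -n*a*n, with n = e3 (unit vector, n^2 = 1).
For reflection through hyperplane perp to e3:
The component along e3 flips sign, others stay.
a = (4, -5, -5)
a' = (4, -5, 5)
a' = 4*e1 - 5*e2 + 5*e3


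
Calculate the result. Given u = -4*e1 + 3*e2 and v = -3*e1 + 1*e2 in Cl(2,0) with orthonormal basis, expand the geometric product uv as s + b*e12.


Expand: (-4*e1 + 3*e2)(-3*e1 + 1*e2)
= (-4)*(-3)*e1e1 + (-4)*1*e1e2 + 3*(-3)*e2e1 + 3*1*e2e2
Using e1^2 = e2^2 = 1, e2e1 = -e1e2:
Scalar part s = (-4)*(-3) + 3*1 = 12 + 3 = 15
Bivector part b = (-4)*1 - 3*(-3) = -4 - (-9) = 5
uv = 15 + 5*e12


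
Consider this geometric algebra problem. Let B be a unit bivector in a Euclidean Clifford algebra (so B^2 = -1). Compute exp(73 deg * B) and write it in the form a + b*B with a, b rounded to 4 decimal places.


For a unit bivector B with B^2 = -1, the exponential series gives
e^(theta*B) = cos(theta) + sin(theta)*B (the GA analogue of Euler's formula).
theta = 73 degrees = 1.27409 rad
cos(73 deg) = 0.2924
sin(73 deg) = 0.9563
exp(theta*B) = 0.2924 + 0.9563*B


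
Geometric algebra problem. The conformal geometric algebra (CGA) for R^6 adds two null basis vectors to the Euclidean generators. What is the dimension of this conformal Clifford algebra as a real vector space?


The conformal model of R^6 uses Cl(7,1): the 6 Euclidean generators plus two extra orthogonal generators e+ (e+^2 = +1) and e- (e-^2 = -1), from which the null vectors e0, einf are built.
Number of generators m = 6 + 2 = 8.
dim Cl(p,q) = 2^m = 2^8 = 256


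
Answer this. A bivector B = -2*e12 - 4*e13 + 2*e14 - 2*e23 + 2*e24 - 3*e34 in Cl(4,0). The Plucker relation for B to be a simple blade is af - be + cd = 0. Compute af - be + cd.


Plucker relation: af - be + cd
a*f = (-2)*(-3) = 6
b*e = (-4)*2 = -8
c*d = 2*(-2) = -4
af - be + cd = 6 - (-8) + (-4)
= 10


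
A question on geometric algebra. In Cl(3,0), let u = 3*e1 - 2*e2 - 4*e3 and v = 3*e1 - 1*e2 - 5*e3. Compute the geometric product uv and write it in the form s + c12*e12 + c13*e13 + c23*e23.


In Cl(3,0): e_i^2 = 1, e_ie_j = -e_je_i for i != j.
Scalar part = u . v = 3*3 + (-2)*(-1) + (-4)*(-5)
= 9 + 2 + 20 = 31
e12 coeff = 3*(-1) - (-2)*3 = -3 - (-6) = 3
e13 coeff = 3*(-5) - (-4)*3 = -15 - (-12) = -3
e23 coeff = (-2)*(-5) - (-4)*(-1) = 10 - 4 = 6
uv = 31 + 3*e12 - 3*e13 + 6*e23


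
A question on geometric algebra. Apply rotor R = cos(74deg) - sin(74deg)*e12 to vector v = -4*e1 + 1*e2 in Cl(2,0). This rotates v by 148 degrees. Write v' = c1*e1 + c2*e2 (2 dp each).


Rotor R = cos(74deg) - sin(74deg)*e12
Rotation angle theta = 2 * 74 = 148 degrees
v' = R*v*~R rotates v by theta.
cos(148deg) = -0.8480, sin(148deg) = 0.5299
v'_1 = -4*cos(148deg) - 1*sin(148deg)
= -4*(-0.8480) - 1*0.5299
= 2.86
v'_2 = -4*sin(148deg) + 1*cos(148deg)
= -4*0.5299 + 1*(-0.8480)
= -2.97
v' = 2.86*e1 - 2.97*e2


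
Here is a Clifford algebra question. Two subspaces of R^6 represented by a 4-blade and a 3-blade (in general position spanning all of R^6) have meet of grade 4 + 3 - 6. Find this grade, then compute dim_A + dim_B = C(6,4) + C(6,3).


Meet grade = grade(A) + grade(B) - n
= 4 + 3 - 6 = 1
C(6,4) = 15
C(6,3) = 20
dim_A + dim_B = 15 + 20 = 35


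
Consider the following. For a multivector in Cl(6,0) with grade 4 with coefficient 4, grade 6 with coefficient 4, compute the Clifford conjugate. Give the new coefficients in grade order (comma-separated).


Clifford conjugate sign for grade k: (-1)^(k(k+1)/2)
Grade 4: (-1)^(4*5/2) = (-1)^10 = 1, coeff 4 -> 4
Grade 6: (-1)^(6*7/2) = (-1)^21 = -1, coeff 4 -> -4
Conjugated coefficients: 4, -4


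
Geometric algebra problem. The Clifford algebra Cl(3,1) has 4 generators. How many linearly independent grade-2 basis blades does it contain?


Number of grade-k basis blades in Cl(p,q) with n = p + q is C(n, k).
n = 3 + 1 = 4
C(4, 2) = 4! / (2! * 2!)
= 24 / (2 * 2)
= 6


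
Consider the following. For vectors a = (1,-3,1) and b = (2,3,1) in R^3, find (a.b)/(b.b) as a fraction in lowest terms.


Projection coefficient = (a . b) / (b . b)
a . b = 1*2 + (-3)*3 + 1*1
= 2 + (-9) + 1 = -6
b . b = 2^2 + 3^2 + 1^2
= 4 + 9 + 1 = 14
Coefficient = -6/14
In lowest terms: -3/7


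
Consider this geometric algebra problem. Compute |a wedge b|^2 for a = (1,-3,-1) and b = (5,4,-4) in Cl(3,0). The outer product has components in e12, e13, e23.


a wedge b = (a1*b2 - a2*b1)*e12 + (a1*b3 - a3*b1)*e13 + (a2*b3 - a3*b2)*e23
e12 coeff: 1*4 - (-3)*5 = 4 - (-15) = 19
e13 coeff: 1*(-4) - (-1)*5 = -4 - (-5) = 1
e23 coeff: (-3)*(-4) - (-1)*4 = 12 - (-4) = 16
|a wedge b|^2 = 19^2 + 1^2 + 16^2
= 361 + 1 + 256
= 618


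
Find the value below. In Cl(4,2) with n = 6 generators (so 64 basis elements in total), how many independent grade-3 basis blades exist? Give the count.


Number of grade-k basis blades in Cl(p,q) with n = p + q is C(n, k).
n = 4 + 2 = 6
C(6, 3) = 6! / (3! * 3!)
= 720 / (6 * 6)
= 20


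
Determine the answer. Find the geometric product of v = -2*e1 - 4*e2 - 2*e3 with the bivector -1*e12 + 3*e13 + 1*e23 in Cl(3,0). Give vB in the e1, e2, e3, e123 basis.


vB has grade-1 (vector) and grade-3 (trivector) parts: vB = (v _| B) + (v ^ B).
Vector part <vB>_1:
  e1: -v2*b12 - v3*b13 = -(-4)*(-1) - (-2)*(3) = 2
  e2: v1*b12 - v3*b23 = (-2)*(-1) - (-2)*(1) = 4
  e3: v1*b13 + v2*b23 = (-2)*(3) + (-4)*(1) = -10
Trivector part <vB>_3:
  e123: v1*b23 - v2*b13 + v3*b12 = (-2)*(1) - (-4)*(3) + (-2)*(-1) = 12
vB = 2*e1 + 4*e2 - 10*e3 + 12*e123


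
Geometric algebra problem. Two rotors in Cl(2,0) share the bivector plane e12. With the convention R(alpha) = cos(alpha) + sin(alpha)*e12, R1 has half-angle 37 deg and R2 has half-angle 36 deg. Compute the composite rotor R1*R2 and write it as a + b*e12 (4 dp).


Same-plane rotors commute and their half-angles add:
R1*R2 = cos(a1 + a2) + sin(a1 + a2)*e12.
a1 + a2 = 37 + 36 = 73 deg
cos(73 deg) = 0.2924
sin(73 deg) = 0.9563
R1*R2 = 0.2924 + 0.9563*e12


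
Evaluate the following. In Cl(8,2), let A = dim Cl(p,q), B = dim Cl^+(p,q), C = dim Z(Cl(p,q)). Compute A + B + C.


n = 8 + 2 = 10
Total dim = 2^10 = 1024
Even subalgebra dim = 2^9 = 512
n is even, so center dim = 1
Sum = 1024 + 512 + 1 = 1537


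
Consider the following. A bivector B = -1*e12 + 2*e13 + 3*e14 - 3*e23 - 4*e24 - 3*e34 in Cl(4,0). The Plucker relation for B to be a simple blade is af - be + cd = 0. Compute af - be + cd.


Plucker relation: af - be + cd
a*f = (-1)*(-3) = 3
b*e = 2*(-4) = -8
c*d = 3*(-3) = -9
af - be + cd = 3 - (-8) + (-9)
= 2


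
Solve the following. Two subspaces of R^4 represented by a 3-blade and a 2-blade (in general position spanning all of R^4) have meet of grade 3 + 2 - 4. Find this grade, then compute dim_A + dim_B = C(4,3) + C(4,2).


Meet grade = grade(A) + grade(B) - n
= 3 + 2 - 4 = 1
C(4,3) = 4
C(4,2) = 6
dim_A + dim_B = 4 + 6 = 10


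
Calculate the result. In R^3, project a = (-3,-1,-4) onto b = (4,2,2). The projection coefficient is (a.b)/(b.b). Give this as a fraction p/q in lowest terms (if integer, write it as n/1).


Projection coefficient = (a . b) / (b . b)
a . b = (-3)*4 + (-1)*2 + (-4)*2
= -12 + (-2) + (-8) = -22
b . b = 4^2 + 2^2 + 2^2
= 16 + 4 + 4 = 24
Coefficient = -22/24
In lowest terms: -11/12


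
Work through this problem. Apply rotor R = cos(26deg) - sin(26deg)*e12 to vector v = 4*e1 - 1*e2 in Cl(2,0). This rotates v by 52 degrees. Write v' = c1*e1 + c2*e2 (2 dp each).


Rotor R = cos(26deg) - sin(26deg)*e12
Rotation angle theta = 2 * 26 = 52 degrees
v' = R*v*~R rotates v by theta.
cos(52deg) = 0.6157, sin(52deg) = 0.7880
v'_1 = 4*cos(52deg) - (-1)*sin(52deg)
= 4*0.6157 - (-1)*0.7880
= 3.25
v'_2 = 4*sin(52deg) + (-1)*cos(52deg)
= 4*0.7880 + (-1)*0.6157
= 2.54
v' = 3.25*e1 + 2.54*e2


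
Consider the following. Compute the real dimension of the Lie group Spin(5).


Spin(n) double-covers SO(n); both have Lie algebra so(n) of dimension n(n-1)/2.
n = 5
n(n-1) = 5 * 4 = 20
dim Spin(5) = 20/2 = 10


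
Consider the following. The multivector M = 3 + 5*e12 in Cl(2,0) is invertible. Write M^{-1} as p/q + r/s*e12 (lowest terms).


M = 3 + 5*e12, where e12^2 = -1.
Since M commutes with its reverse ~M = a - b*e12, M * ~M = a^2 - b^2*e12^2 = a^2 + b^2.
So M^{-1} = ~M / (a^2 + b^2) = (a - b*e12)/(a^2 + b^2).
a^2 + b^2 = 9 + 25 = 34
Scalar part = 3/34 = 3/34
Bivector coeff = -5/34 = -5/34
M^{-1} = 3/34 - 5/34*e12


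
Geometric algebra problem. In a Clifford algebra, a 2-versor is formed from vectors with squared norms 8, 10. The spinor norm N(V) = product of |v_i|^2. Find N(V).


Spinor norm N(V) = |v1|^2 * |v2|^2 * ... * |v2|^2
= 8 * 10
Running product: 8, 80
N(V) = 80


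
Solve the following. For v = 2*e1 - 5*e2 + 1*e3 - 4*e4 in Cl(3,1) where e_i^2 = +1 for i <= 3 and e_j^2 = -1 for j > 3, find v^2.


v^2 = sum of c_i^2 * e_i^2
Positive signature terms (e_i^2 = +1): 2^2 + (-5)^2 + 1^2 = 30
Negative signature terms (e_j^2 = -1): (-4)^2 = 16
v^2 = 30 - 16 = 14


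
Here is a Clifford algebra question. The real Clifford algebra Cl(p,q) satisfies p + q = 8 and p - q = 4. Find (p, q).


We need p + q = 8 and p - q = 4.
Adding: 2p = 8 + 4 = 12, so p = 6.
Then q = 8 - 6 = 2.
(p, q) = (6, 2)
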